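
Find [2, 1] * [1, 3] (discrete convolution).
y[0] = 2×1 = 2; y[1] = 2×3 + 1×1 = 7; y[2] = 1×3 = 3

[2, 7, 3]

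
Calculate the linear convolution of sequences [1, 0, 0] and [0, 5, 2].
y[0] = 1×0 = 0; y[1] = 1×5 + 0×0 = 5; y[2] = 1×2 + 0×5 + 0×0 = 2; y[3] = 0×2 + 0×5 = 0; y[4] = 0×2 = 0

[0, 5, 2, 0, 0]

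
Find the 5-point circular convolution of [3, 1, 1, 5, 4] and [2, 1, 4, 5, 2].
Use y[k] = Σ_j x[j]·h[(k-j) mod 5]. y[0] = 3×2 + 1×2 + 1×5 + 5×4 + 4×1 = 37; y[1] = 3×1 + 1×2 + 1×2 + 5×5 + 4×4 = 48; y[2] = 3×4 + 1×1 + 1×2 + 5×2 + 4×5 = 45; y[3] = 3×5 + 1×4 + 1×1 + 5×2 + 4×2 = 38; y[4] = 3×2 + 1×5 + 1×4 + 5×1 + 4×2 = 28. Result: [37, 48, 45, 38, 28]

[37, 48, 45, 38, 28]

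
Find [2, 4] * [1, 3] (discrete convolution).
y[0] = 2×1 = 2; y[1] = 2×3 + 4×1 = 10; y[2] = 4×3 = 12

[2, 10, 12]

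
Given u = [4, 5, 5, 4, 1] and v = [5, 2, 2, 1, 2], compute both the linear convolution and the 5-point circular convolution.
Linear: y_lin[0] = 4×5 = 20; y_lin[1] = 4×2 + 5×5 = 33; y_lin[2] = 4×2 + 5×2 + 5×5 = 43; y_lin[3] = 4×1 + 5×2 + 5×2 + 4×5 = 44; y_lin[4] = 4×2 + 5×1 + 5×2 + 4×2 + 1×5 = 36; y_lin[5] = 5×2 + 5×1 + 4×2 + 1×2 = 25; y_lin[6] = 5×2 + 4×1 + 1×2 = 16; y_lin[7] = 4×2 + 1×1 = 9; y_lin[8] = 1×2 = 2 → [20, 33, 43, 44, 36, 25, 16, 9, 2]. Circular (length 5): y[0] = 4×5 + 5×2 + 5×1 + 4×2 + 1×2 = 45; y[1] = 4×2 + 5×5 + 5×2 + 4×1 + 1×2 = 49; y[2] = 4×2 + 5×2 + 5×5 + 4×2 + 1×1 = 52; y[3] = 4×1 + 5×2 + 5×2 + 4×5 + 1×2 = 46; y[4] = 4×2 + 5×1 + 5×2 + 4×2 + 1×5 = 36 → [45, 49, 52, 46, 36]

Linear: [20, 33, 43, 44, 36, 25, 16, 9, 2], Circular: [45, 49, 52, 46, 36]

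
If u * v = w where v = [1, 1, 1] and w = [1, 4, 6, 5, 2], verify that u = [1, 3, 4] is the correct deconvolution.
Forward-compute [1, 3, 4] * [1, 1, 1]: w[0] = 1×1 = 1; w[1] = 1×1 + 3×1 = 4; w[2] = 1×1 + 3×1 + 4×1 = 8; w[3] = 3×1 + 4×1 = 7; w[4] = 4×1 = 4 → [1, 4, 8, 7, 4]. Does not match given w = [1, 4, 6, 5, 2].

Not verified. [1, 3, 4] * [1, 1, 1] = [1, 4, 8, 7, 4], which differs from [1, 4, 6, 5, 2] at index 2.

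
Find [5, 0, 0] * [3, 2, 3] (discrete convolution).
y[0] = 5×3 = 15; y[1] = 5×2 + 0×3 = 10; y[2] = 5×3 + 0×2 + 0×3 = 15; y[3] = 0×3 + 0×2 = 0; y[4] = 0×3 = 0

[15, 10, 15, 0, 0]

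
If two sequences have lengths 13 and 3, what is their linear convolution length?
Linear/full convolution length: m + n - 1 = 13 + 3 - 1 = 15

15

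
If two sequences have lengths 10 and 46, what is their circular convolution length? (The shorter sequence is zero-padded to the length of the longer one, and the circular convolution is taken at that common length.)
Circular convolution (zero-padding the shorter input) has length max(m, n) = max(10, 46) = 46

46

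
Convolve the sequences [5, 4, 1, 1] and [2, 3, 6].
y[0] = 5×2 = 10; y[1] = 5×3 + 4×2 = 23; y[2] = 5×6 + 4×3 + 1×2 = 44; y[3] = 4×6 + 1×3 + 1×2 = 29; y[4] = 1×6 + 1×3 = 9; y[5] = 1×6 = 6

[10, 23, 44, 29, 9, 6]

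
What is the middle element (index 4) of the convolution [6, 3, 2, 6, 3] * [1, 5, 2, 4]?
Use y[k] = Σ_i a[i]·b[k-i] at k=4. y[4] = 3×4 + 2×2 + 6×5 + 3×1 = 49

49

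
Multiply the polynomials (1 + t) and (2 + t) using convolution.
Ascending coefficients: a = [1, 1], b = [2, 1]. c[0] = 1×2 = 2; c[1] = 1×1 + 1×2 = 3; c[2] = 1×1 = 1. Result coefficients: [2, 3, 1] → 2 + 3t + t^2

2 + 3t + t^2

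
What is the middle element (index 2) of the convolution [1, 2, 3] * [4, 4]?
Use y[k] = Σ_i a[i]·b[k-i] at k=2. y[2] = 2×4 + 3×4 = 20

20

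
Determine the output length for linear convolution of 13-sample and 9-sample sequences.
Linear/full convolution length: m + n - 1 = 13 + 9 - 1 = 21

21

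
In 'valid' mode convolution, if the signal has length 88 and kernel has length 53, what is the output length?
'Valid' mode counts only positions where the kernel fully overlaps the signal: m - n + 1 = 88 - 53 + 1 = 36

36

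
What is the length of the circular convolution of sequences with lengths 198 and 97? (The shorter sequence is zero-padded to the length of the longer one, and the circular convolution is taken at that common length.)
Circular convolution (zero-padding the shorter input) has length max(m, n) = max(198, 97) = 198

198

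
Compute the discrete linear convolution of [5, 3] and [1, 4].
y[0] = 5×1 = 5; y[1] = 5×4 + 3×1 = 23; y[2] = 3×4 = 12

[5, 23, 12]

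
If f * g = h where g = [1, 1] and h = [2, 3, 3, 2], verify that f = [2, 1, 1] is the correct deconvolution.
Forward-compute [2, 1, 1] * [1, 1]: h[0] = 2×1 = 2; h[1] = 2×1 + 1×1 = 3; h[2] = 1×1 + 1×1 = 2; h[3] = 1×1 = 1 → [2, 3, 2, 1]. Does not match given h = [2, 3, 3, 2].

Not verified. [2, 1, 1] * [1, 1] = [2, 3, 2, 1], which differs from [2, 3, 3, 2] at index 2.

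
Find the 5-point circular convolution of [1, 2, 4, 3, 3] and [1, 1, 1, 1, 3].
Use y[k] = Σ_j s[j]·t[(k-j) mod 5]. y[0] = 1×1 + 2×3 + 4×1 + 3×1 + 3×1 = 17; y[1] = 1×1 + 2×1 + 4×3 + 3×1 + 3×1 = 21; y[2] = 1×1 + 2×1 + 4×1 + 3×3 + 3×1 = 19; y[3] = 1×1 + 2×1 + 4×1 + 3×1 + 3×3 = 19; y[4] = 1×3 + 2×1 + 4×1 + 3×1 + 3×1 = 15. Result: [17, 21, 19, 19, 15]

[17, 21, 19, 19, 15]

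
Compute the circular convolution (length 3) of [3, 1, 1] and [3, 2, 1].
Use y[k] = Σ_j a[j]·b[(k-j) mod 3]. y[0] = 3×3 + 1×1 + 1×2 = 12; y[1] = 3×2 + 1×3 + 1×1 = 10; y[2] = 3×1 + 1×2 + 1×3 = 8. Result: [12, 10, 8]

[12, 10, 8]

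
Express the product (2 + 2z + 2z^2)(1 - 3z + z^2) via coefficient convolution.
Ascending coefficients: a = [2, 2, 2], b = [1, -3, 1]. c[0] = 2×1 = 2; c[1] = 2×-3 + 2×1 = -4; c[2] = 2×1 + 2×-3 + 2×1 = -2; c[3] = 2×1 + 2×-3 = -4; c[4] = 2×1 = 2. Result coefficients: [2, -4, -2, -4, 2] → 2 - 4z - 2z^2 - 4z^3 + 2z^4

2 - 4z - 2z^2 - 4z^3 + 2z^4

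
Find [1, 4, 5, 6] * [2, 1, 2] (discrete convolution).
y[0] = 1×2 = 2; y[1] = 1×1 + 4×2 = 9; y[2] = 1×2 + 4×1 + 5×2 = 16; y[3] = 4×2 + 5×1 + 6×2 = 25; y[4] = 5×2 + 6×1 = 16; y[5] = 6×2 = 12

[2, 9, 16, 25, 16, 12]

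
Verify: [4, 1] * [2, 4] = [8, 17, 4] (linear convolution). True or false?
Recompute linear convolution of [4, 1] and [2, 4]: y[0] = 4×2 = 8; y[1] = 4×4 + 1×2 = 18; y[2] = 1×4 = 4 → [8, 18, 4]. Compare to given [8, 17, 4]: they differ at index 1: given 17, correct 18, so answer: No

No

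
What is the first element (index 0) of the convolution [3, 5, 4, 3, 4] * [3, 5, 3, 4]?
Use y[k] = Σ_i a[i]·b[k-i] at k=0. y[0] = 3×3 = 9

9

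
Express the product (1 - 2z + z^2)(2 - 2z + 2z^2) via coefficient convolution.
Ascending coefficients: a = [1, -2, 1], b = [2, -2, 2]. c[0] = 1×2 = 2; c[1] = 1×-2 + -2×2 = -6; c[2] = 1×2 + -2×-2 + 1×2 = 8; c[3] = -2×2 + 1×-2 = -6; c[4] = 1×2 = 2. Result coefficients: [2, -6, 8, -6, 2] → 2 - 6z + 8z^2 - 6z^3 + 2z^4

2 - 6z + 8z^2 - 6z^3 + 2z^4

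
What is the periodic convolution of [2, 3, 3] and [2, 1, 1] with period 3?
Use y[k] = Σ_j s[j]·t[(k-j) mod 3]. y[0] = 2×2 + 3×1 + 3×1 = 10; y[1] = 2×1 + 3×2 + 3×1 = 11; y[2] = 2×1 + 3×1 + 3×2 = 11. Result: [10, 11, 11]

[10, 11, 11]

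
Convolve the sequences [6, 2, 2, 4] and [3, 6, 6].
y[0] = 6×3 = 18; y[1] = 6×6 + 2×3 = 42; y[2] = 6×6 + 2×6 + 2×3 = 54; y[3] = 2×6 + 2×6 + 4×3 = 36; y[4] = 2×6 + 4×6 = 36; y[5] = 4×6 = 24

[18, 42, 54, 36, 36, 24]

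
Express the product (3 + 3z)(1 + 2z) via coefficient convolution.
Ascending coefficients: a = [3, 3], b = [1, 2]. c[0] = 3×1 = 3; c[1] = 3×2 + 3×1 = 9; c[2] = 3×2 = 6. Result coefficients: [3, 9, 6] → 3 + 9z + 6z^2

3 + 9z + 6z^2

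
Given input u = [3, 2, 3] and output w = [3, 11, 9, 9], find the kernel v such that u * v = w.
Output length 4 = len(u) + len(v) - 1 ⇒ len(v) = 2. Solve v forward using v[k] = (w[k] - Σ_{i≥1} u[i]·v[k-i]) / u[0]: v[0] = w[0] / u[0] = 3 / 3 = 1; v[1] = (w[1] - 2×1) / u[0] = (11 - 2×1) / 3 = 3. So v = [1, 3]. Forward-check [3, 2, 3] * [1, 3]: w[0] = 3×1 = 3; w[1] = 3×3 + 2×1 = 11; w[2] = 2×3 + 3×1 = 9; w[3] = 3×3 = 9 → [3, 11, 9, 9] ✓

[1, 3]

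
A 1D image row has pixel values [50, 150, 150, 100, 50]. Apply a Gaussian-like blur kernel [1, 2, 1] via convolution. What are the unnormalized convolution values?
Convolve image row [50, 150, 150, 100, 50] with kernel [1, 2, 1]: y[0] = 50×1 = 50; y[1] = 50×2 + 150×1 = 250; y[2] = 50×1 + 150×2 + 150×1 = 500; y[3] = 150×1 + 150×2 + 100×1 = 550; y[4] = 150×1 + 100×2 + 50×1 = 400; y[5] = 100×1 + 50×2 = 200; y[6] = 50×1 = 50 → [50, 250, 500, 550, 400, 200, 50]. Normalization factor = sum(kernel) = 4.

[50, 250, 500, 550, 400, 200, 50]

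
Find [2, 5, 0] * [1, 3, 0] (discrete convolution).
y[0] = 2×1 = 2; y[1] = 2×3 + 5×1 = 11; y[2] = 2×0 + 5×3 + 0×1 = 15; y[3] = 5×0 + 0×3 = 0; y[4] = 0×0 = 0

[2, 11, 15, 0, 0]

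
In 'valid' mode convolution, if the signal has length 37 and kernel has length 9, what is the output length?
'Valid' mode counts only positions where the kernel fully overlaps the signal: m - n + 1 = 37 - 9 + 1 = 29

29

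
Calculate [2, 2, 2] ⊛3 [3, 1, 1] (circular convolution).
Use y[k] = Σ_j f[j]·g[(k-j) mod 3]. y[0] = 2×3 + 2×1 + 2×1 = 10; y[1] = 2×1 + 2×3 + 2×1 = 10; y[2] = 2×1 + 2×1 + 2×3 = 10. Result: [10, 10, 10]

[10, 10, 10]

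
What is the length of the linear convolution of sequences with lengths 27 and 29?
Linear/full convolution length: m + n - 1 = 27 + 29 - 1 = 55

55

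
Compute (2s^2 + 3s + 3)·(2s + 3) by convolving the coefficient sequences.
Ascending coefficients: a = [3, 3, 2], b = [3, 2]. c[0] = 3×3 = 9; c[1] = 3×2 + 3×3 = 15; c[2] = 3×2 + 2×3 = 12; c[3] = 2×2 = 4. Result coefficients: [9, 15, 12, 4] → 4s^3 + 12s^2 + 15s + 9

4s^3 + 12s^2 + 15s + 9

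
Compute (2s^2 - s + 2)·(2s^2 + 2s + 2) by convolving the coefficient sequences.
Ascending coefficients: a = [2, -1, 2], b = [2, 2, 2]. c[0] = 2×2 = 4; c[1] = 2×2 + -1×2 = 2; c[2] = 2×2 + -1×2 + 2×2 = 6; c[3] = -1×2 + 2×2 = 2; c[4] = 2×2 = 4. Result coefficients: [4, 2, 6, 2, 4] → 4s^4 + 2s^3 + 6s^2 + 2s + 4

4s^4 + 2s^3 + 6s^2 + 2s + 4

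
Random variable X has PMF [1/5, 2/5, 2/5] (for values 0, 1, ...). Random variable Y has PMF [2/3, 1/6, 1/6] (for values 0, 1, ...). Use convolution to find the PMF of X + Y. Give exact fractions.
P(X+Y=k) = Σ_i P(X=i)·P(Y=k-i) — a convolution of [1/5, 2/5, 2/5] and [2/3, 1/6, 1/6]. P(X+Y=0) = (1/5)×(2/3) = 2/15; P(X+Y=1) = (1/5)×(1/6) + (2/5)×(2/3) = 1/30 + 4/15 = 3/10; P(X+Y=2) = (1/5)×(1/6) + (2/5)×(1/6) + (2/5)×(2/3) = 1/30 + 1/15 + 4/15 = 11/30; P(X+Y=3) = (2/5)×(1/6) + (2/5)×(1/6) = 1/15 + 1/15 = 2/15; P(X+Y=4) = (2/5)×(1/6) = 1/15. PMF: [2/15, 3/10, 11/30, 2/15, 1/15] (sums to 1 ✓)

[2/15, 3/10, 11/30, 2/15, 1/15]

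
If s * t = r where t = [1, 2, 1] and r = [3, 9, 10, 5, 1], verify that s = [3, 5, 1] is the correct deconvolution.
Forward-compute [3, 5, 1] * [1, 2, 1]: r[0] = 3×1 = 3; r[1] = 3×2 + 5×1 = 11; r[2] = 3×1 + 5×2 + 1×1 = 14; r[3] = 5×1 + 1×2 = 7; r[4] = 1×1 = 1 → [3, 11, 14, 7, 1]. Does not match given r = [3, 9, 10, 5, 1].

Not verified. [3, 5, 1] * [1, 2, 1] = [3, 11, 14, 7, 1], which differs from [3, 9, 10, 5, 1] at index 1.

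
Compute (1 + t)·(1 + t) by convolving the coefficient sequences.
Ascending coefficients: a = [1, 1], b = [1, 1]. c[0] = 1×1 = 1; c[1] = 1×1 + 1×1 = 2; c[2] = 1×1 = 1. Result coefficients: [1, 2, 1] → 1 + 2t + t^2

1 + 2t + t^2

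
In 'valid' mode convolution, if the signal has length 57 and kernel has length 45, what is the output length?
'Valid' mode counts only positions where the kernel fully overlaps the signal: m - n + 1 = 57 - 45 + 1 = 13

13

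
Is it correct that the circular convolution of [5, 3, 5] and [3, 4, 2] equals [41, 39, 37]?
Recompute circular convolution of [5, 3, 5] and [3, 4, 2]: y[0] = 5×3 + 3×2 + 5×4 = 41; y[1] = 5×4 + 3×3 + 5×2 = 39; y[2] = 5×2 + 3×4 + 5×3 = 37 → [41, 39, 37]. Given [41, 39, 37] matches, so answer: Yes

Yes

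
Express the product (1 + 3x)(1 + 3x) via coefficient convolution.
Ascending coefficients: a = [1, 3], b = [1, 3]. c[0] = 1×1 = 1; c[1] = 1×3 + 3×1 = 6; c[2] = 3×3 = 9. Result coefficients: [1, 6, 9] → 1 + 6x + 9x^2

1 + 6x + 9x^2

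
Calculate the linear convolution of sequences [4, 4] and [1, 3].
y[0] = 4×1 = 4; y[1] = 4×3 + 4×1 = 16; y[2] = 4×3 = 12

[4, 16, 12]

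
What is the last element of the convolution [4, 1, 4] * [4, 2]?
Use y[k] = Σ_i a[i]·b[k-i] at k=3. y[3] = 4×2 = 8

8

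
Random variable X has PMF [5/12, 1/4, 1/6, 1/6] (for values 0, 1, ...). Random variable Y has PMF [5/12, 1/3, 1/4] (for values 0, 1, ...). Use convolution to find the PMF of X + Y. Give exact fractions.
P(X+Y=k) = Σ_i P(X=i)·P(Y=k-i) — a convolution of [5/12, 1/4, 1/6, 1/6] and [5/12, 1/3, 1/4]. P(X+Y=0) = (5/12)×(5/12) = 25/144; P(X+Y=1) = (5/12)×(1/3) + (1/4)×(5/12) = 5/36 + 5/48 = 35/144; P(X+Y=2) = (5/12)×(1/4) + (1/4)×(1/3) + (1/6)×(5/12) = 5/48 + 1/12 + 5/72 = 37/144; P(X+Y=3) = (1/4)×(1/4) + (1/6)×(1/3) + (1/6)×(5/12) = 1/16 + 1/18 + 5/72 = 3/16; P(X+Y=4) = (1/6)×(1/4) + (1/6)×(1/3) = 1/24 + 1/18 = 7/72; P(X+Y=5) = (1/6)×(1/4) = 1/24. PMF: [25/144, 35/144, 37/144, 3/16, 7/72, 1/24] (sums to 1 ✓)

[25/144, 35/144, 37/144, 3/16, 7/72, 1/24]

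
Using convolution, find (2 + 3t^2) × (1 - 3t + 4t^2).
Ascending coefficients: a = [2, 0, 3], b = [1, -3, 4]. c[0] = 2×1 = 2; c[1] = 2×-3 + 0×1 = -6; c[2] = 2×4 + 0×-3 + 3×1 = 11; c[3] = 0×4 + 3×-3 = -9; c[4] = 3×4 = 12. Result coefficients: [2, -6, 11, -9, 12] → 2 - 6t + 11t^2 - 9t^3 + 12t^4

2 - 6t + 11t^2 - 9t^3 + 12t^4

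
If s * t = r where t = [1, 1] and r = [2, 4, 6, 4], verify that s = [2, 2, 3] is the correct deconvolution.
Forward-compute [2, 2, 3] * [1, 1]: r[0] = 2×1 = 2; r[1] = 2×1 + 2×1 = 4; r[2] = 2×1 + 3×1 = 5; r[3] = 3×1 = 3 → [2, 4, 5, 3]. Does not match given r = [2, 4, 6, 4].

Not verified. [2, 2, 3] * [1, 1] = [2, 4, 5, 3], which differs from [2, 4, 6, 4] at index 2.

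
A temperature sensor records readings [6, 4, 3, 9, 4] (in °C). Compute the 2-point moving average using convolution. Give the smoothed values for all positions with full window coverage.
2-point moving average kernel = [1, 1]. Apply in 'valid' mode (full window coverage): avg[0] = (6 + 4) / 2 = 5.0; avg[1] = (4 + 3) / 2 = 3.5; avg[2] = (3 + 9) / 2 = 6.0; avg[3] = (9 + 4) / 2 = 6.5. Smoothed values: [5.0, 3.5, 6.0, 6.5]

[5.0, 3.5, 6.0, 6.5]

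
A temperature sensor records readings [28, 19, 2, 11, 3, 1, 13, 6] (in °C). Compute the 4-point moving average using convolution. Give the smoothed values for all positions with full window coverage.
4-point moving average kernel = [1, 1, 1, 1]. Apply in 'valid' mode (full window coverage): avg[0] = (28 + 19 + 2 + 11) / 4 = 15.0; avg[1] = (19 + 2 + 11 + 3) / 4 = 8.75; avg[2] = (2 + 11 + 3 + 1) / 4 = 4.25; avg[3] = (11 + 3 + 1 + 13) / 4 = 7.0; avg[4] = (3 + 1 + 13 + 6) / 4 = 5.75. Smoothed values: [15.0, 8.75, 4.25, 7.0, 5.75]

[15.0, 8.75, 4.25, 7.0, 5.75]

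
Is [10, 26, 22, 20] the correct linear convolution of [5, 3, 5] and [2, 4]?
Recompute linear convolution of [5, 3, 5] and [2, 4]: y[0] = 5×2 = 10; y[1] = 5×4 + 3×2 = 26; y[2] = 3×4 + 5×2 = 22; y[3] = 5×4 = 20 → [10, 26, 22, 20]. Given [10, 26, 22, 20] matches, so answer: Yes

Yes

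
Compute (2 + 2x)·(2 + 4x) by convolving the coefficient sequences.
Ascending coefficients: a = [2, 2], b = [2, 4]. c[0] = 2×2 = 4; c[1] = 2×4 + 2×2 = 12; c[2] = 2×4 = 8. Result coefficients: [4, 12, 8] → 4 + 12x + 8x^2

4 + 12x + 8x^2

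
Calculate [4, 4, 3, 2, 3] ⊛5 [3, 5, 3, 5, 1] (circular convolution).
Use y[k] = Σ_j f[j]·g[(k-j) mod 5]. y[0] = 4×3 + 4×1 + 3×5 + 2×3 + 3×5 = 52; y[1] = 4×5 + 4×3 + 3×1 + 2×5 + 3×3 = 54; y[2] = 4×3 + 4×5 + 3×3 + 2×1 + 3×5 = 58; y[3] = 4×5 + 4×3 + 3×5 + 2×3 + 3×1 = 56; y[4] = 4×1 + 4×5 + 3×3 + 2×5 + 3×3 = 52. Result: [52, 54, 58, 56, 52]

[52, 54, 58, 56, 52]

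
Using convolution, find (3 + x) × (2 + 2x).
Ascending coefficients: a = [3, 1], b = [2, 2]. c[0] = 3×2 = 6; c[1] = 3×2 + 1×2 = 8; c[2] = 1×2 = 2. Result coefficients: [6, 8, 2] → 6 + 8x + 2x^2

6 + 8x + 2x^2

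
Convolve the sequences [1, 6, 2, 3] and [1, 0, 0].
y[0] = 1×1 = 1; y[1] = 1×0 + 6×1 = 6; y[2] = 1×0 + 6×0 + 2×1 = 2; y[3] = 6×0 + 2×0 + 3×1 = 3; y[4] = 2×0 + 3×0 = 0; y[5] = 3×0 = 0

[1, 6, 2, 3, 0, 0]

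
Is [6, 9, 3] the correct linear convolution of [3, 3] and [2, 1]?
Recompute linear convolution of [3, 3] and [2, 1]: y[0] = 3×2 = 6; y[1] = 3×1 + 3×2 = 9; y[2] = 3×1 = 3 → [6, 9, 3]. Given [6, 9, 3] matches, so answer: Yes

Yes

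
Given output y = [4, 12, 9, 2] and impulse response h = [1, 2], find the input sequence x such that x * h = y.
Deconvolve y=[4, 12, 9, 2] by h=[1, 2]. Since h[0]=1, solve forward: x[0] = y[0] / 1 = 4; x[1] = (y[1] - 4×2) / 1 = 4; x[2] = (y[2] - 4×2) / 1 = 1. So x = [4, 4, 1]. Check by forward convolution: y[0] = 4×1 = 4; y[1] = 4×2 + 4×1 = 12; y[2] = 4×2 + 1×1 = 9; y[3] = 1×2 = 2

[4, 4, 1]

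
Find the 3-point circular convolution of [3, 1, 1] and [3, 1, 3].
Use y[k] = Σ_j a[j]·b[(k-j) mod 3]. y[0] = 3×3 + 1×3 + 1×1 = 13; y[1] = 3×1 + 1×3 + 1×3 = 9; y[2] = 3×3 + 1×1 + 1×3 = 13. Result: [13, 9, 13]

[13, 9, 13]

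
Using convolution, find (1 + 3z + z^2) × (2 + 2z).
Ascending coefficients: a = [1, 3, 1], b = [2, 2]. c[0] = 1×2 = 2; c[1] = 1×2 + 3×2 = 8; c[2] = 3×2 + 1×2 = 8; c[3] = 1×2 = 2. Result coefficients: [2, 8, 8, 2] → 2 + 8z + 8z^2 + 2z^3

2 + 8z + 8z^2 + 2z^3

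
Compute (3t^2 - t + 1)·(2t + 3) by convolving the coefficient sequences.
Ascending coefficients: a = [1, -1, 3], b = [3, 2]. c[0] = 1×3 = 3; c[1] = 1×2 + -1×3 = -1; c[2] = -1×2 + 3×3 = 7; c[3] = 3×2 = 6. Result coefficients: [3, -1, 7, 6] → 6t^3 + 7t^2 - t + 3

6t^3 + 7t^2 - t + 3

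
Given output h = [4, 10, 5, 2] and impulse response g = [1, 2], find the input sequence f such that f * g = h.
Deconvolve h=[4, 10, 5, 2] by g=[1, 2]. Since g[0]=1, solve forward: f[0] = h[0] / 1 = 4; f[1] = (h[1] - 4×2) / 1 = 2; f[2] = (h[2] - 2×2) / 1 = 1. So f = [4, 2, 1]. Check by forward convolution: h[0] = 4×1 = 4; h[1] = 4×2 + 2×1 = 10; h[2] = 2×2 + 1×1 = 5; h[3] = 1×2 = 2

[4, 2, 1]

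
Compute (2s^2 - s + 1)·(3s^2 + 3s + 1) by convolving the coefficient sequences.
Ascending coefficients: a = [1, -1, 2], b = [1, 3, 3]. c[0] = 1×1 = 1; c[1] = 1×3 + -1×1 = 2; c[2] = 1×3 + -1×3 + 2×1 = 2; c[3] = -1×3 + 2×3 = 3; c[4] = 2×3 = 6. Result coefficients: [1, 2, 2, 3, 6] → 6s^4 + 3s^3 + 2s^2 + 2s + 1

6s^4 + 3s^3 + 2s^2 + 2s + 1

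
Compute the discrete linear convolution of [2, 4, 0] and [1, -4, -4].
y[0] = 2×1 = 2; y[1] = 2×-4 + 4×1 = -4; y[2] = 2×-4 + 4×-4 + 0×1 = -24; y[3] = 4×-4 + 0×-4 = -16; y[4] = 0×-4 = 0

[2, -4, -24, -16, 0]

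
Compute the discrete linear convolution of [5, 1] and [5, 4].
y[0] = 5×5 = 25; y[1] = 5×4 + 1×5 = 25; y[2] = 1×4 = 4

[25, 25, 4]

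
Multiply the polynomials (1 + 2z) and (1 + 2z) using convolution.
Ascending coefficients: a = [1, 2], b = [1, 2]. c[0] = 1×1 = 1; c[1] = 1×2 + 2×1 = 4; c[2] = 2×2 = 4. Result coefficients: [1, 4, 4] → 1 + 4z + 4z^2

1 + 4z + 4z^2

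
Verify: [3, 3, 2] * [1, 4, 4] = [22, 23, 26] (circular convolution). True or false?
Recompute circular convolution of [3, 3, 2] and [1, 4, 4]: y[0] = 3×1 + 3×4 + 2×4 = 23; y[1] = 3×4 + 3×1 + 2×4 = 23; y[2] = 3×4 + 3×4 + 2×1 = 26 → [23, 23, 26]. Compare to given [22, 23, 26]: they differ at index 0: given 22, correct 23, so answer: No

No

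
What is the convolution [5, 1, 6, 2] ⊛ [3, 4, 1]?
y[0] = 5×3 = 15; y[1] = 5×4 + 1×3 = 23; y[2] = 5×1 + 1×4 + 6×3 = 27; y[3] = 1×1 + 6×4 + 2×3 = 31; y[4] = 6×1 + 2×4 = 14; y[5] = 2×1 = 2

[15, 23, 27, 31, 14, 2]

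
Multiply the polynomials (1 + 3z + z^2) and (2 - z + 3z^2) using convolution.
Ascending coefficients: a = [1, 3, 1], b = [2, -1, 3]. c[0] = 1×2 = 2; c[1] = 1×-1 + 3×2 = 5; c[2] = 1×3 + 3×-1 + 1×2 = 2; c[3] = 3×3 + 1×-1 = 8; c[4] = 1×3 = 3. Result coefficients: [2, 5, 2, 8, 3] → 2 + 5z + 2z^2 + 8z^3 + 3z^4

2 + 5z + 2z^2 + 8z^3 + 3z^4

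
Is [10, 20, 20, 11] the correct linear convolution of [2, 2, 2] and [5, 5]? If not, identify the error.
Recompute linear convolution of [2, 2, 2] and [5, 5]: y[0] = 2×5 = 10; y[1] = 2×5 + 2×5 = 20; y[2] = 2×5 + 2×5 = 20; y[3] = 2×5 = 10 → [10, 20, 20, 10]. Compare to given [10, 20, 20, 11]: they differ at index 3: given 11, correct 10, so answer: No

No. Error at index 3: given 11, correct 10.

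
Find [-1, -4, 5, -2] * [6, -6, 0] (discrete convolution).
y[0] = -1×6 = -6; y[1] = -1×-6 + -4×6 = -18; y[2] = -1×0 + -4×-6 + 5×6 = 54; y[3] = -4×0 + 5×-6 + -2×6 = -42; y[4] = 5×0 + -2×-6 = 12; y[5] = -2×0 = 0

[-6, -18, 54, -42, 12, 0]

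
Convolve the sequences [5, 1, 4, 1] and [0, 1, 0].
y[0] = 5×0 = 0; y[1] = 5×1 + 1×0 = 5; y[2] = 5×0 + 1×1 + 4×0 = 1; y[3] = 1×0 + 4×1 + 1×0 = 4; y[4] = 4×0 + 1×1 = 1; y[5] = 1×0 = 0

[0, 5, 1, 4, 1, 0]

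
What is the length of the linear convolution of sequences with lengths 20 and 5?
Linear/full convolution length: m + n - 1 = 20 + 5 - 1 = 24

24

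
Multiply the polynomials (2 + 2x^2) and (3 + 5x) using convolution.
Ascending coefficients: a = [2, 0, 2], b = [3, 5]. c[0] = 2×3 = 6; c[1] = 2×5 + 0×3 = 10; c[2] = 0×5 + 2×3 = 6; c[3] = 2×5 = 10. Result coefficients: [6, 10, 6, 10] → 6 + 10x + 6x^2 + 10x^3

6 + 10x + 6x^2 + 10x^3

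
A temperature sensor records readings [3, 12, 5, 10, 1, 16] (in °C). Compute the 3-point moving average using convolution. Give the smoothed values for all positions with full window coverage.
3-point moving average kernel = [1, 1, 1]. Apply in 'valid' mode (full window coverage): avg[0] = (3 + 12 + 5) / 3 = 6.67; avg[1] = (12 + 5 + 10) / 3 = 9.0; avg[2] = (5 + 10 + 1) / 3 = 5.33; avg[3] = (10 + 1 + 16) / 3 = 9.0. Smoothed values: [6.67, 9.0, 5.33, 9.0]

[6.67, 9.0, 5.33, 9.0]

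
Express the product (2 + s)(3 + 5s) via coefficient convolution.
Ascending coefficients: a = [2, 1], b = [3, 5]. c[0] = 2×3 = 6; c[1] = 2×5 + 1×3 = 13; c[2] = 1×5 = 5. Result coefficients: [6, 13, 5] → 6 + 13s + 5s^2

6 + 13s + 5s^2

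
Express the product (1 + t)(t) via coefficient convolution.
Ascending coefficients: a = [1, 1], b = [0, 1]. c[0] = 1×0 = 0; c[1] = 1×1 + 1×0 = 1; c[2] = 1×1 = 1. Result coefficients: [0, 1, 1] → t + t^2

t + t^2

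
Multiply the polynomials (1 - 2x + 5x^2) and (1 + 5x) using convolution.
Ascending coefficients: a = [1, -2, 5], b = [1, 5]. c[0] = 1×1 = 1; c[1] = 1×5 + -2×1 = 3; c[2] = -2×5 + 5×1 = -5; c[3] = 5×5 = 25. Result coefficients: [1, 3, -5, 25] → 1 + 3x - 5x^2 + 25x^3

1 + 3x - 5x^2 + 25x^3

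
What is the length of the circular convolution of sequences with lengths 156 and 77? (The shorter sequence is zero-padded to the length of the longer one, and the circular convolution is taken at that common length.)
Circular convolution (zero-padding the shorter input) has length max(m, n) = max(156, 77) = 156

156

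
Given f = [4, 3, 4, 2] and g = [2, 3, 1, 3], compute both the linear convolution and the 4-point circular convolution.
Linear: y_lin[0] = 4×2 = 8; y_lin[1] = 4×3 + 3×2 = 18; y_lin[2] = 4×1 + 3×3 + 4×2 = 21; y_lin[3] = 4×3 + 3×1 + 4×3 + 2×2 = 31; y_lin[4] = 3×3 + 4×1 + 2×3 = 19; y_lin[5] = 4×3 + 2×1 = 14; y_lin[6] = 2×3 = 6 → [8, 18, 21, 31, 19, 14, 6]. Circular (length 4): y[0] = 4×2 + 3×3 + 4×1 + 2×3 = 27; y[1] = 4×3 + 3×2 + 4×3 + 2×1 = 32; y[2] = 4×1 + 3×3 + 4×2 + 2×3 = 27; y[3] = 4×3 + 3×1 + 4×3 + 2×2 = 31 → [27, 32, 27, 31]

Linear: [8, 18, 21, 31, 19, 14, 6], Circular: [27, 32, 27, 31]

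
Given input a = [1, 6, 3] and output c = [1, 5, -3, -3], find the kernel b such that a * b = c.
Output length 4 = len(a) + len(b) - 1 ⇒ len(b) = 2. Solve b forward using b[k] = (c[k] - Σ_{i≥1} a[i]·b[k-i]) / a[0]: b[0] = c[0] / a[0] = 1 / 1 = 1; b[1] = (c[1] - 6×1) / a[0] = (5 - 6×1) / 1 = -1. So b = [1, -1]. Forward-check [1, 6, 3] * [1, -1]: c[0] = 1×1 = 1; c[1] = 1×-1 + 6×1 = 5; c[2] = 6×-1 + 3×1 = -3; c[3] = 3×-1 = -3 → [1, 5, -3, -3] ✓

[1, -1]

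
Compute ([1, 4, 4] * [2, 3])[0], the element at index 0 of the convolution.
Use y[k] = Σ_i a[i]·b[k-i] at k=0. y[0] = 1×2 = 2

2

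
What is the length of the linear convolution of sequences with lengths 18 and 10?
Linear/full convolution length: m + n - 1 = 18 + 10 - 1 = 27

27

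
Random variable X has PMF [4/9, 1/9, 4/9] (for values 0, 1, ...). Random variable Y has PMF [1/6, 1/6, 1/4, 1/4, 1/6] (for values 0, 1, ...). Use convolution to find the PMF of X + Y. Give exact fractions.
P(X+Y=k) = Σ_i P(X=i)·P(Y=k-i) — a convolution of [4/9, 1/9, 4/9] and [1/6, 1/6, 1/4, 1/4, 1/6]. P(X+Y=0) = (4/9)×(1/6) = 2/27; P(X+Y=1) = (4/9)×(1/6) + (1/9)×(1/6) = 2/27 + 1/54 = 5/54; P(X+Y=2) = (4/9)×(1/4) + (1/9)×(1/6) + (4/9)×(1/6) = 1/9 + 1/54 + 2/27 = 11/54; P(X+Y=3) = (4/9)×(1/4) + (1/9)×(1/4) + (4/9)×(1/6) = 1/9 + 1/36 + 2/27 = 23/108; P(X+Y=4) = (4/9)×(1/6) + (1/9)×(1/4) + (4/9)×(1/4) = 2/27 + 1/36 + 1/9 = 23/108; P(X+Y=5) = (1/9)×(1/6) + (4/9)×(1/4) = 1/54 + 1/9 = 7/54; P(X+Y=6) = (4/9)×(1/6) = 2/27. PMF: [2/27, 5/54, 11/54, 23/108, 23/108, 7/54, 2/27] (sums to 1 ✓)

[2/27, 5/54, 11/54, 23/108, 23/108, 7/54, 2/27]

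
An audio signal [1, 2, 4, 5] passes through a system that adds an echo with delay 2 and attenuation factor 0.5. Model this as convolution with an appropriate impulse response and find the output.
Direct-path + delayed-attenuated-path model → impulse response h = [1, 0, 0.5] (1 at lag 0, 0.5 at lag 2). Output y[n] = x[n] + 0.5·x[n - 2] (with x[n] = 0 outside 0..3): y[0] = 1 + 0.5×0 = 1; y[1] = 2 + 0.5×0 = 2; y[2] = 4 + 0.5×1 = 4.5; y[3] = 5 + 0.5×2 = 6.0; y[4] = 0 + 0.5×4 = 2.0; y[5] = 0 + 0.5×5 = 2.5. So y = [1, 2, 4.5, 6.0, 2.0, 2.5]

[1, 2, 4.5, 6.0, 2.0, 2.5]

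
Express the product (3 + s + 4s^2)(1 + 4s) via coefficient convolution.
Ascending coefficients: a = [3, 1, 4], b = [1, 4]. c[0] = 3×1 = 3; c[1] = 3×4 + 1×1 = 13; c[2] = 1×4 + 4×1 = 8; c[3] = 4×4 = 16. Result coefficients: [3, 13, 8, 16] → 3 + 13s + 8s^2 + 16s^3

3 + 13s + 8s^2 + 16s^3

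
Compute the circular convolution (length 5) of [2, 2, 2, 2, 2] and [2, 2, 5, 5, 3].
Use y[k] = Σ_j s[j]·t[(k-j) mod 5]. y[0] = 2×2 + 2×3 + 2×5 + 2×5 + 2×2 = 34; y[1] = 2×2 + 2×2 + 2×3 + 2×5 + 2×5 = 34; y[2] = 2×5 + 2×2 + 2×2 + 2×3 + 2×5 = 34; y[3] = 2×5 + 2×5 + 2×2 + 2×2 + 2×3 = 34; y[4] = 2×3 + 2×5 + 2×5 + 2×2 + 2×2 = 34. Result: [34, 34, 34, 34, 34]

[34, 34, 34, 34, 34]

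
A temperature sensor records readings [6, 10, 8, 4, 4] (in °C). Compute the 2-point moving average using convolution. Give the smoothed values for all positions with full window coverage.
2-point moving average kernel = [1, 1]. Apply in 'valid' mode (full window coverage): avg[0] = (6 + 10) / 2 = 8.0; avg[1] = (10 + 8) / 2 = 9.0; avg[2] = (8 + 4) / 2 = 6.0; avg[3] = (4 + 4) / 2 = 4.0. Smoothed values: [8.0, 9.0, 6.0, 4.0]

[8.0, 9.0, 6.0, 4.0]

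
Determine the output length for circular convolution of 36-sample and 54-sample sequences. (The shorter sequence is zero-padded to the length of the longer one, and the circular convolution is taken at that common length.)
Circular convolution (zero-padding the shorter input) has length max(m, n) = max(36, 54) = 54

54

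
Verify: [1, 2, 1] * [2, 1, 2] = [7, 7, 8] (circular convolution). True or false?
Recompute circular convolution of [1, 2, 1] and [2, 1, 2]: y[0] = 1×2 + 2×2 + 1×1 = 7; y[1] = 1×1 + 2×2 + 1×2 = 7; y[2] = 1×2 + 2×1 + 1×2 = 6 → [7, 7, 6]. Compare to given [7, 7, 8]: they differ at index 2: given 8, correct 6, so answer: No

No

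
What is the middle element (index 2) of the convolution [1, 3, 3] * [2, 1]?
Use y[k] = Σ_i a[i]·b[k-i] at k=2. y[2] = 3×1 + 3×2 = 9

9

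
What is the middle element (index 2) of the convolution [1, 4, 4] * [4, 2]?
Use y[k] = Σ_i a[i]·b[k-i] at k=2. y[2] = 4×2 + 4×4 = 24

24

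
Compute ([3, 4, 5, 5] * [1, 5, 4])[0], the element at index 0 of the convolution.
Use y[k] = Σ_i a[i]·b[k-i] at k=0. y[0] = 3×1 = 3

3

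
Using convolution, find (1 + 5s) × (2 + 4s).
Ascending coefficients: a = [1, 5], b = [2, 4]. c[0] = 1×2 = 2; c[1] = 1×4 + 5×2 = 14; c[2] = 5×4 = 20. Result coefficients: [2, 14, 20] → 2 + 14s + 20s^2

2 + 14s + 20s^2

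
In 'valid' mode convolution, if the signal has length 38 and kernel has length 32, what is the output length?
'Valid' mode counts only positions where the kernel fully overlaps the signal: m - n + 1 = 38 - 32 + 1 = 7

7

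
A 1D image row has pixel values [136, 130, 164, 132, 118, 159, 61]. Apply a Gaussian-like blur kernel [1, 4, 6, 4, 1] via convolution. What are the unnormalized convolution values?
Convolve image row [136, 130, 164, 132, 118, 159, 61] with kernel [1, 4, 6, 4, 1]: y[0] = 136×1 = 136; y[1] = 136×4 + 130×1 = 674; y[2] = 136×6 + 130×4 + 164×1 = 1500; y[3] = 136×4 + 130×6 + 164×4 + 132×1 = 2112; y[4] = 136×1 + 130×4 + 164×6 + 132×4 + 118×1 = 2286; y[5] = 130×1 + 164×4 + 132×6 + 118×4 + 159×1 = 2209; y[6] = 164×1 + 132×4 + 118×6 + 159×4 + 61×1 = 2097; y[7] = 132×1 + 118×4 + 159×6 + 61×4 = 1802; y[8] = 118×1 + 159×4 + 61×6 = 1120; y[9] = 159×1 + 61×4 = 403; y[10] = 61×1 = 61 → [136, 674, 1500, 2112, 2286, 2209, 2097, 1802, 1120, 403, 61]. Normalization factor = sum(kernel) = 16.

[136, 674, 1500, 2112, 2286, 2209, 2097, 1802, 1120, 403, 61]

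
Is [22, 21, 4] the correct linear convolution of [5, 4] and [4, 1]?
Recompute linear convolution of [5, 4] and [4, 1]: y[0] = 5×4 = 20; y[1] = 5×1 + 4×4 = 21; y[2] = 4×1 = 4 → [20, 21, 4]. Compare to given [22, 21, 4]: they differ at index 0: given 22, correct 20, so answer: No

No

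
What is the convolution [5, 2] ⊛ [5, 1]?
y[0] = 5×5 = 25; y[1] = 5×1 + 2×5 = 15; y[2] = 2×1 = 2

[25, 15, 2]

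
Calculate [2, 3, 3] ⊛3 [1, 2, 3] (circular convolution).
Use y[k] = Σ_j f[j]·g[(k-j) mod 3]. y[0] = 2×1 + 3×3 + 3×2 = 17; y[1] = 2×2 + 3×1 + 3×3 = 16; y[2] = 2×3 + 3×2 + 3×1 = 15. Result: [17, 16, 15]

[17, 16, 15]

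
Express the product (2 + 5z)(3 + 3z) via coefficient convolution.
Ascending coefficients: a = [2, 5], b = [3, 3]. c[0] = 2×3 = 6; c[1] = 2×3 + 5×3 = 21; c[2] = 5×3 = 15. Result coefficients: [6, 21, 15] → 6 + 21z + 15z^2

6 + 21z + 15z^2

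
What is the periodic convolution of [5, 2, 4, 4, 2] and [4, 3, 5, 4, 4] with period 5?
Use y[k] = Σ_j s[j]·t[(k-j) mod 5]. y[0] = 5×4 + 2×4 + 4×4 + 4×5 + 2×3 = 70; y[1] = 5×3 + 2×4 + 4×4 + 4×4 + 2×5 = 65; y[2] = 5×5 + 2×3 + 4×4 + 4×4 + 2×4 = 71; y[3] = 5×4 + 2×5 + 4×3 + 4×4 + 2×4 = 66; y[4] = 5×4 + 2×4 + 4×5 + 4×3 + 2×4 = 68. Result: [70, 65, 71, 66, 68]

[70, 65, 71, 66, 68]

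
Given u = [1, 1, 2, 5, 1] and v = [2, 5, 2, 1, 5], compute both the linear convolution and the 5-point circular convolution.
Linear: y_lin[0] = 1×2 = 2; y_lin[1] = 1×5 + 1×2 = 7; y_lin[2] = 1×2 + 1×5 + 2×2 = 11; y_lin[3] = 1×1 + 1×2 + 2×5 + 5×2 = 23; y_lin[4] = 1×5 + 1×1 + 2×2 + 5×5 + 1×2 = 37; y_lin[5] = 1×5 + 2×1 + 5×2 + 1×5 = 22; y_lin[6] = 2×5 + 5×1 + 1×2 = 17; y_lin[7] = 5×5 + 1×1 = 26; y_lin[8] = 1×5 = 5 → [2, 7, 11, 23, 37, 22, 17, 26, 5]. Circular (length 5): y[0] = 1×2 + 1×5 + 2×1 + 5×2 + 1×5 = 24; y[1] = 1×5 + 1×2 + 2×5 + 5×1 + 1×2 = 24; y[2] = 1×2 + 1×5 + 2×2 + 5×5 + 1×1 = 37; y[3] = 1×1 + 1×2 + 2×5 + 5×2 + 1×5 = 28; y[4] = 1×5 + 1×1 + 2×2 + 5×5 + 1×2 = 37 → [24, 24, 37, 28, 37]

Linear: [2, 7, 11, 23, 37, 22, 17, 26, 5], Circular: [24, 24, 37, 28, 37]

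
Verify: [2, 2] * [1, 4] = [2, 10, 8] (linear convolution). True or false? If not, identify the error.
Recompute linear convolution of [2, 2] and [1, 4]: y[0] = 2×1 = 2; y[1] = 2×4 + 2×1 = 10; y[2] = 2×4 = 8 → [2, 10, 8]. Given [2, 10, 8] matches, so answer: Yes

Yes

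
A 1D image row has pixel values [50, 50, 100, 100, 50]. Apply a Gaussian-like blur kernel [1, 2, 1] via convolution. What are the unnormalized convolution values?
Convolve image row [50, 50, 100, 100, 50] with kernel [1, 2, 1]: y[0] = 50×1 = 50; y[1] = 50×2 + 50×1 = 150; y[2] = 50×1 + 50×2 + 100×1 = 250; y[3] = 50×1 + 100×2 + 100×1 = 350; y[4] = 100×1 + 100×2 + 50×1 = 350; y[5] = 100×1 + 50×2 = 200; y[6] = 50×1 = 50 → [50, 150, 250, 350, 350, 200, 50]. Normalization factor = sum(kernel) = 4.

[50, 150, 250, 350, 350, 200, 50]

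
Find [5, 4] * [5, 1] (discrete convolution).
y[0] = 5×5 = 25; y[1] = 5×1 + 4×5 = 25; y[2] = 4×1 = 4

[25, 25, 4]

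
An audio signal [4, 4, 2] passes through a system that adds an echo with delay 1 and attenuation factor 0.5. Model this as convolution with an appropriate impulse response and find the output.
Direct-path + delayed-attenuated-path model → impulse response h = [1, 0.5] (1 at lag 0, 0.5 at lag 1). Output y[n] = x[n] + 0.5·x[n - 1] (with x[n] = 0 outside 0..2): y[0] = 4 + 0.5×0 = 4; y[1] = 4 + 0.5×4 = 6.0; y[2] = 2 + 0.5×4 = 4.0; y[3] = 0 + 0.5×2 = 1.0. So y = [4, 6.0, 4.0, 1.0]

[4, 6.0, 4.0, 1.0]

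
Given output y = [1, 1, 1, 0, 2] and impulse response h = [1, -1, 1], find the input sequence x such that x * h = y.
Deconvolve y=[1, 1, 1, 0, 2] by h=[1, -1, 1]. Since h[0]=1, solve forward: x[0] = y[0] / 1 = 1; x[1] = (y[1] - 1×-1) / 1 = 2; x[2] = (y[2] - 2×-1 - 1×1) / 1 = 2. So x = [1, 2, 2]. Check by forward convolution: y[0] = 1×1 = 1; y[1] = 1×-1 + 2×1 = 1; y[2] = 1×1 + 2×-1 + 2×1 = 1; y[3] = 2×1 + 2×-1 = 0; y[4] = 2×1 = 2

[1, 2, 2]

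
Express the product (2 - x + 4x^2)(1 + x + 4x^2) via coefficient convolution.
Ascending coefficients: a = [2, -1, 4], b = [1, 1, 4]. c[0] = 2×1 = 2; c[1] = 2×1 + -1×1 = 1; c[2] = 2×4 + -1×1 + 4×1 = 11; c[3] = -1×4 + 4×1 = 0; c[4] = 4×4 = 16. Result coefficients: [2, 1, 11, 0, 16] → 2 + x + 11x^2 + 16x^4

2 + x + 11x^2 + 16x^4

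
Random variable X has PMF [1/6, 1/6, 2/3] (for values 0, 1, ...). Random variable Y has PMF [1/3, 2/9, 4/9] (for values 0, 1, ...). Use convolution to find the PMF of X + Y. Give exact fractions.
P(X+Y=k) = Σ_i P(X=i)·P(Y=k-i) — a convolution of [1/6, 1/6, 2/3] and [1/3, 2/9, 4/9]. P(X+Y=0) = (1/6)×(1/3) = 1/18; P(X+Y=1) = (1/6)×(2/9) + (1/6)×(1/3) = 1/27 + 1/18 = 5/54; P(X+Y=2) = (1/6)×(4/9) + (1/6)×(2/9) + (2/3)×(1/3) = 2/27 + 1/27 + 2/9 = 1/3; P(X+Y=3) = (1/6)×(4/9) + (2/3)×(2/9) = 2/27 + 4/27 = 2/9; P(X+Y=4) = (2/3)×(4/9) = 8/27. PMF: [1/18, 5/54, 1/3, 2/9, 8/27] (sums to 1 ✓)

[1/18, 5/54, 1/3, 2/9, 8/27]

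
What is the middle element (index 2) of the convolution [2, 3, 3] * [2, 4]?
Use y[k] = Σ_i a[i]·b[k-i] at k=2. y[2] = 3×4 + 3×2 = 18

18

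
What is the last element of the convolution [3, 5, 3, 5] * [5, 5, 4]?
Use y[k] = Σ_i a[i]·b[k-i] at k=5. y[5] = 5×4 = 20

20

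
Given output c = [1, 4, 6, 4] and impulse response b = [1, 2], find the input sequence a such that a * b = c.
Deconvolve c=[1, 4, 6, 4] by b=[1, 2]. Since b[0]=1, solve forward: a[0] = c[0] / 1 = 1; a[1] = (c[1] - 1×2) / 1 = 2; a[2] = (c[2] - 2×2) / 1 = 2. So a = [1, 2, 2]. Check by forward convolution: c[0] = 1×1 = 1; c[1] = 1×2 + 2×1 = 4; c[2] = 2×2 + 2×1 = 6; c[3] = 2×2 = 4

[1, 2, 2]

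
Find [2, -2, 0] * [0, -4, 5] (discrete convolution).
y[0] = 2×0 = 0; y[1] = 2×-4 + -2×0 = -8; y[2] = 2×5 + -2×-4 + 0×0 = 18; y[3] = -2×5 + 0×-4 = -10; y[4] = 0×5 = 0

[0, -8, 18, -10, 0]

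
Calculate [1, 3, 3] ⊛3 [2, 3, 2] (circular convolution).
Use y[k] = Σ_j x[j]·h[(k-j) mod 3]. y[0] = 1×2 + 3×2 + 3×3 = 17; y[1] = 1×3 + 3×2 + 3×2 = 15; y[2] = 1×2 + 3×3 + 3×2 = 17. Result: [17, 15, 17]

[17, 15, 17]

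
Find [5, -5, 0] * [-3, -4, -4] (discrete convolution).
y[0] = 5×-3 = -15; y[1] = 5×-4 + -5×-3 = -5; y[2] = 5×-4 + -5×-4 + 0×-3 = 0; y[3] = -5×-4 + 0×-4 = 20; y[4] = 0×-4 = 0

[-15, -5, 0, 20, 0]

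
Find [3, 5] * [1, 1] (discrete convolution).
y[0] = 3×1 = 3; y[1] = 3×1 + 5×1 = 8; y[2] = 5×1 = 5

[3, 8, 5]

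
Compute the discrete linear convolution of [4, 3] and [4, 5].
y[0] = 4×4 = 16; y[1] = 4×5 + 3×4 = 32; y[2] = 3×5 = 15

[16, 32, 15]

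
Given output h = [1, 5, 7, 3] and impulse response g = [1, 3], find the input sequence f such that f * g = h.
Deconvolve h=[1, 5, 7, 3] by g=[1, 3]. Since g[0]=1, solve forward: f[0] = h[0] / 1 = 1; f[1] = (h[1] - 1×3) / 1 = 2; f[2] = (h[2] - 2×3) / 1 = 1. So f = [1, 2, 1]. Check by forward convolution: h[0] = 1×1 = 1; h[1] = 1×3 + 2×1 = 5; h[2] = 2×3 + 1×1 = 7; h[3] = 1×3 = 3

[1, 2, 1]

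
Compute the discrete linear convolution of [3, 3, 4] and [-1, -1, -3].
y[0] = 3×-1 = -3; y[1] = 3×-1 + 3×-1 = -6; y[2] = 3×-3 + 3×-1 + 4×-1 = -16; y[3] = 3×-3 + 4×-1 = -13; y[4] = 4×-3 = -12

[-3, -6, -16, -13, -12]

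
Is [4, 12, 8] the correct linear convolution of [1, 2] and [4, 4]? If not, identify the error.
Recompute linear convolution of [1, 2] and [4, 4]: y[0] = 1×4 = 4; y[1] = 1×4 + 2×4 = 12; y[2] = 2×4 = 8 → [4, 12, 8]. Given [4, 12, 8] matches, so answer: Yes

Yes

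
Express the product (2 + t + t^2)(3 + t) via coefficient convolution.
Ascending coefficients: a = [2, 1, 1], b = [3, 1]. c[0] = 2×3 = 6; c[1] = 2×1 + 1×3 = 5; c[2] = 1×1 + 1×3 = 4; c[3] = 1×1 = 1. Result coefficients: [6, 5, 4, 1] → 6 + 5t + 4t^2 + t^3

6 + 5t + 4t^2 + t^3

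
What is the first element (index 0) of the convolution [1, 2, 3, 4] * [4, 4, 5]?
Use y[k] = Σ_i a[i]·b[k-i] at k=0. y[0] = 1×4 = 4

4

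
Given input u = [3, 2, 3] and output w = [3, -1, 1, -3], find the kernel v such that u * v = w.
Output length 4 = len(u) + len(v) - 1 ⇒ len(v) = 2. Solve v forward using v[k] = (w[k] - Σ_{i≥1} u[i]·v[k-i]) / u[0]: v[0] = w[0] / u[0] = 3 / 3 = 1; v[1] = (w[1] - 2×1) / u[0] = (-1 - 2×1) / 3 = -1. So v = [1, -1]. Forward-check [3, 2, 3] * [1, -1]: w[0] = 3×1 = 3; w[1] = 3×-1 + 2×1 = -1; w[2] = 2×-1 + 3×1 = 1; w[3] = 3×-1 = -3 → [3, -1, 1, -3] ✓

[1, -1]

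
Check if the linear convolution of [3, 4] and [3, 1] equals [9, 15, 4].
Recompute linear convolution of [3, 4] and [3, 1]: y[0] = 3×3 = 9; y[1] = 3×1 + 4×3 = 15; y[2] = 4×1 = 4 → [9, 15, 4]. Given [9, 15, 4] matches, so answer: Yes

Yes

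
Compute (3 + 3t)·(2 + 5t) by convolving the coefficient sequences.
Ascending coefficients: a = [3, 3], b = [2, 5]. c[0] = 3×2 = 6; c[1] = 3×5 + 3×2 = 21; c[2] = 3×5 = 15. Result coefficients: [6, 21, 15] → 6 + 21t + 15t^2

6 + 21t + 15t^2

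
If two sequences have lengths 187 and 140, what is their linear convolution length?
Linear/full convolution length: m + n - 1 = 187 + 140 - 1 = 326

326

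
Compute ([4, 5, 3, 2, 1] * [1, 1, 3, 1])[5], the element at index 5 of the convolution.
Use y[k] = Σ_i a[i]·b[k-i] at k=5. y[5] = 3×1 + 2×3 + 1×1 = 10

10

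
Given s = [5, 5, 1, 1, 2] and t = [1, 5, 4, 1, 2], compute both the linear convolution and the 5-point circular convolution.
Linear: y_lin[0] = 5×1 = 5; y_lin[1] = 5×5 + 5×1 = 30; y_lin[2] = 5×4 + 5×5 + 1×1 = 46; y_lin[3] = 5×1 + 5×4 + 1×5 + 1×1 = 31; y_lin[4] = 5×2 + 5×1 + 1×4 + 1×5 + 2×1 = 26; y_lin[5] = 5×2 + 1×1 + 1×4 + 2×5 = 25; y_lin[6] = 1×2 + 1×1 + 2×4 = 11; y_lin[7] = 1×2 + 2×1 = 4; y_lin[8] = 2×2 = 4 → [5, 30, 46, 31, 26, 25, 11, 4, 4]. Circular (length 5): y[0] = 5×1 + 5×2 + 1×1 + 1×4 + 2×5 = 30; y[1] = 5×5 + 5×1 + 1×2 + 1×1 + 2×4 = 41; y[2] = 5×4 + 5×5 + 1×1 + 1×2 + 2×1 = 50; y[3] = 5×1 + 5×4 + 1×5 + 1×1 + 2×2 = 35; y[4] = 5×2 + 5×1 + 1×4 + 1×5 + 2×1 = 26 → [30, 41, 50, 35, 26]

Linear: [5, 30, 46, 31, 26, 25, 11, 4, 4], Circular: [30, 41, 50, 35, 26]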